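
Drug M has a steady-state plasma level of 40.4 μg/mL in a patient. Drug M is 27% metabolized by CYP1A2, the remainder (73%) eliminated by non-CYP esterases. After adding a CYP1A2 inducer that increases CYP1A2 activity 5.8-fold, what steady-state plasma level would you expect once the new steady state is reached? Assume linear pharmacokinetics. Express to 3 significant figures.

CYP1A2: 0.27 × 5.8 = 1.566
Other: 0.73 (unchanged)
New clearance relative to baseline: 1.566 + 0.73 = 2.296.
New steady-state plasma level = baseline ÷ relative clearance = 40.4 / 2.296 = 17.6 μg/mL.

17.6 μg/mL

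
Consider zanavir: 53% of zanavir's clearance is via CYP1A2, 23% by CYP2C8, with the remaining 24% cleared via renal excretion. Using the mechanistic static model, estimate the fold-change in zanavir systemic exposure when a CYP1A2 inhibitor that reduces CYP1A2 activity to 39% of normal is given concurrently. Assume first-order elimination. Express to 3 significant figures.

The CYP1A2 pathway (53% of clearance) falls to 0.39× activity: 0.53 × 0.39 = 0.2067.
CYP2C8 (23%) and the residual 24% are unaffected.
CL_new/CL_old = 0.2067 + 0.23 + 0.24 = 0.6767.
Systemic exposure is inversely proportional to clearance, so the fold-change is 1 / 0.6767 = 1.48.

1.48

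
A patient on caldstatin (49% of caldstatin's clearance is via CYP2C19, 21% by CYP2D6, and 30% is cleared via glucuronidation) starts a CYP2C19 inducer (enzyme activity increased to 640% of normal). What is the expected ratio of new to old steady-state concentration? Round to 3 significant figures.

The CYP2C19 pathway (49% of clearance) is boosted to 6.4× activity: 0.49 × 6.4 = 3.136.
CYP2D6 (21%) and the residual 30% are unaffected.
New clearance relative to baseline: 3.136 + 0.21 + 0.3 = 3.646.
Since steady-state concentration ∝ 1/CL, the ratio is 1 / 3.646 = 0.274.

0.274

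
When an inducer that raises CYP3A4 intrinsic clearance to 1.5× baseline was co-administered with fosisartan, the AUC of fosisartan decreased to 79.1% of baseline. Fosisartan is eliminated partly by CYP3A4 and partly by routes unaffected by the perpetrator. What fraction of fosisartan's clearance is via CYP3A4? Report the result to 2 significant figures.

CL'/CL = 1 / 0.791 = 1.264
1.5·fm + (1 − fm) = 1.264
fm = (1.264 − 1) / (1.5 − 1) = 0.53

0.53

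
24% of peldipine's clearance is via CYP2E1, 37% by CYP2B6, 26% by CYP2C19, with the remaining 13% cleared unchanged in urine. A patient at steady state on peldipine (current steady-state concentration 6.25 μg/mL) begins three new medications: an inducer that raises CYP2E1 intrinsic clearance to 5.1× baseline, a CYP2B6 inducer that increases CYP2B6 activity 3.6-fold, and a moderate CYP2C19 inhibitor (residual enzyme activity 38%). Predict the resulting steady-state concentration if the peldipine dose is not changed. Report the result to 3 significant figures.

The CYP2E1 pathway (24% of clearance) rises to 5.1× activity: 0.24 × 5.1 = 1.224.
The CYP2B6 pathway (37% of clearance) is boosted to 3.6× activity: 0.37 × 3.6 = 1.332.
The CYP2C19 pathway (26% of clearance) is reduced to 0.38× activity: 0.26 × 0.38 = 0.0988.
Non-CYP routes (13%) are unchanged.
Relative clearance = 1.224 + 1.332 + 0.0988 + 0.13 = 2.7848.
New steady-state concentration = 6.25 / 2.7848 = 2.24 μg/mL (concentration scales inversely with clearance).

2.24 μg/mL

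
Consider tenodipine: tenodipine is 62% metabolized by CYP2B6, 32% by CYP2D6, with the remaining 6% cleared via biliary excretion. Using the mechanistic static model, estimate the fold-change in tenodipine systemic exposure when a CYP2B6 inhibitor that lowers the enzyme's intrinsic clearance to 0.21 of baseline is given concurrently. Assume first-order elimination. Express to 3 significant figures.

CYP2B6: 0.62 × 0.21 = 0.1302
CYP2D6: 0.32 (unchanged)
Other: 0.06 (unchanged)
New clearance relative to baseline: 0.1302 + 0.32 + 0.06 = 0.5102.
Since systemic exposure ∝ 1/CL, the ratio is 1 / 0.5102 = 1.96.

1.96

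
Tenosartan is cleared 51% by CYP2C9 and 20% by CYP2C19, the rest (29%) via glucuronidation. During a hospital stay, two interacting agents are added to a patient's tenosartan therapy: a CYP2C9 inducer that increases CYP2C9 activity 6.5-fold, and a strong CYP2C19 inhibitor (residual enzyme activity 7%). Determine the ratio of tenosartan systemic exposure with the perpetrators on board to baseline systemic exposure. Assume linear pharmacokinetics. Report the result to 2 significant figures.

0.28

CYP2C9: 0.51 × 6.5 = 3.315
CYP2C19: 0.2 × 0.07 = 0.014
Other: 0.29 (unchanged)
Relative clearance = 3.315 + 0.014 + 0.29 = 3.619.
Because systemic exposure varies inversely with clearance, the combined effect is 1 / 3.619 = 0.28.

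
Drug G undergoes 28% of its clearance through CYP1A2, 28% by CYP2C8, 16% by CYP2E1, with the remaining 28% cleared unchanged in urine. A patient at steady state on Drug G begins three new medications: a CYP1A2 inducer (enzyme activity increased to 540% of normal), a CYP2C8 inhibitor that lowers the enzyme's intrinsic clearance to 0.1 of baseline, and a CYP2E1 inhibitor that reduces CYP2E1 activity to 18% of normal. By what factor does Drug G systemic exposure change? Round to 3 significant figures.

0.541

The CYP1A2 pathway (28% of clearance) is boosted to 5.4× activity: 0.28 × 5.4 = 1.512.
The CYP2C8 pathway (28% of clearance) drops to 0.1× activity: 0.28 × 0.1 = 0.028.
The CYP2E1 pathway (16% of clearance) falls to 0.18× activity: 0.16 × 0.18 = 0.0288.
The remaining 28% of clearance is unaffected.
New clearance relative to baseline: 1.512 + 0.028 + 0.0288 + 0.28 = 1.8488.
Net systemic exposure ratio = 1 / 1.8488 = 0.541.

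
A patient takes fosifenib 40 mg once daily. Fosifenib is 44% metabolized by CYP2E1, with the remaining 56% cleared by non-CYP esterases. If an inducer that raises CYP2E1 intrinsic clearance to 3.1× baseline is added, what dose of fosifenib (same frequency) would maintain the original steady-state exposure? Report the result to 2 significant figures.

The CYP2E1 pathway (44% of clearance) increases to 3.1× activity: 0.44 × 3.1 = 1.364.
The remaining 56% of clearance is unaffected.
Relative clearance = 1.364 + 0.56 = 1.924.
Css,avg = (dose rate)/CL, so holding Css fixed requires dose ∝ CL: 40 × 1.924 = 77 mg.

77 mg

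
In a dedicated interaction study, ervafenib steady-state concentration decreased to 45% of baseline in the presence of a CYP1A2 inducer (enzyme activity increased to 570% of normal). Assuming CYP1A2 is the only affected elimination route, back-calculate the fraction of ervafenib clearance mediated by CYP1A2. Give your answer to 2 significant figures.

CL'/CL = 1 / 0.450 = 2.222
5.7·fm + (1 − fm) = 2.222
fm = (2.222 − 1) / (5.7 − 1) = 0.26

0.26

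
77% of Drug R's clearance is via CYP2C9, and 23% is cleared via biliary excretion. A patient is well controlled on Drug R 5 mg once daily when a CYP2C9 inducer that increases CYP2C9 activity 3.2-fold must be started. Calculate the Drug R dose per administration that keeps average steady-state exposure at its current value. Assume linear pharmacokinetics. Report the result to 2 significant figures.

13 mg

CYP2C9: 0.77 × 3.2 = 2.464
Other: 0.23 (unchanged)
CL_new/CL_old = 2.464 + 0.23 = 2.694.
To maintain the same steady-state level, dose must scale with clearance: new dose = 5 × 2.694 = 13 mg.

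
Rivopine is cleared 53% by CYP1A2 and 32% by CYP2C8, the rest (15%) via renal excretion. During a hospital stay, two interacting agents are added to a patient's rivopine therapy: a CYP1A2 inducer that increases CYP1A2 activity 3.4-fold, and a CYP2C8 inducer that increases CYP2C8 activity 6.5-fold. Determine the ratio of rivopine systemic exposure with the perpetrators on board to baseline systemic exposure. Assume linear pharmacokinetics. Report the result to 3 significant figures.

CYP1A2: 0.53 × 3.4 = 1.802
CYP2C8: 0.32 × 6.5 = 2.08
Other: 0.15 (unchanged)
Relative clearance = 1.802 + 2.08 + 0.15 = 4.032.
Systemic exposure ∝ 1/CL: fold-change = 1 / 4.032 = 0.248.

0.248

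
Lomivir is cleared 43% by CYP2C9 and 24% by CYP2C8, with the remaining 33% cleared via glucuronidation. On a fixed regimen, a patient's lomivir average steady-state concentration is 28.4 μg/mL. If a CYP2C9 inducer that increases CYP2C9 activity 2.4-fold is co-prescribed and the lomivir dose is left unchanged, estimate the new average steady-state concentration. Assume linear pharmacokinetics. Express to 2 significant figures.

18 μg/mL

The CYP2C9 pathway (43% of clearance) rises to 2.4× activity: 0.43 × 2.4 = 1.032.
CYP2C8 (24%) and the residual 33% are unaffected.
Relative clearance = 1.032 + 0.24 + 0.33 = 1.602.
With dosing unchanged, average steady-state concentration scales as 1/CL: 28.4 / 1.602 = 18 μg/mL.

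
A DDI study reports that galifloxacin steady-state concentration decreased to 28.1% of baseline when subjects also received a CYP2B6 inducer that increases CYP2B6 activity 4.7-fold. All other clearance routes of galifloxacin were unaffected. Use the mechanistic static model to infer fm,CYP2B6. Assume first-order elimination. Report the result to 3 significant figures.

CL'/CL = 1 / 0.281 = 3.559
4.7·fm + (1 − fm) = 3.559
fm = (3.559 − 1) / (4.7 − 1) = 0.692

0.692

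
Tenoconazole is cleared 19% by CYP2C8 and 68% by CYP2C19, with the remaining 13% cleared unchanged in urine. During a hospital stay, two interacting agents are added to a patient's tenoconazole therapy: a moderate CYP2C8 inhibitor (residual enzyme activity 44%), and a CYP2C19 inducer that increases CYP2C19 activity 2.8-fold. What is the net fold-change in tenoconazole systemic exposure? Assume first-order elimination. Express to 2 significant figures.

The CYP2C8 pathway (19% of clearance) drops to 0.44× activity: 0.19 × 0.44 = 0.0836.
The CYP2C19 pathway (68% of clearance) increases to 2.8× activity: 0.68 × 2.8 = 1.904.
The remaining 13% of clearance is unaffected.
Relative clearance = 0.0836 + 1.904 + 0.13 = 2.1176.
Net systemic exposure ratio = 1 / 2.1176 = 0.47.

0.47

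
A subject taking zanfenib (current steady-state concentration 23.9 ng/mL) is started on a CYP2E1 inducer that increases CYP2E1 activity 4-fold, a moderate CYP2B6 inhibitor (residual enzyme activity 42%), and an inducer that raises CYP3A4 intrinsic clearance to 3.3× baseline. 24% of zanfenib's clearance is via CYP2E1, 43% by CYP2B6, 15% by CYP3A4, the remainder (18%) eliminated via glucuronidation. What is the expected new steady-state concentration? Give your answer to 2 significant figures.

The CYP2E1 pathway (24% of clearance) increases to 4× activity: 0.24 × 4 = 0.96.
The CYP2B6 pathway (43% of clearance) is reduced to 0.42× activity: 0.43 × 0.42 = 0.1806.
The CYP3A4 pathway (15% of clearance) is boosted to 3.3× activity: 0.15 × 3.3 = 0.495.
The remaining 18% of clearance is unaffected.
CL_new/CL_old = 0.96 + 0.1806 + 0.495 + 0.18 = 1.8156.
Dividing the baseline by the relative clearance: 23.9 / 1.8156 = 13 ng/mL.

13 ng/mL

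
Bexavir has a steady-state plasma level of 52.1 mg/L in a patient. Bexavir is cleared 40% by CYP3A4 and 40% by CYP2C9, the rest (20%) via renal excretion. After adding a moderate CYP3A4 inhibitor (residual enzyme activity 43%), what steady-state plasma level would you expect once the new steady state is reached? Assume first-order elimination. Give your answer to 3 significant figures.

67.5 mg/L

The CYP3A4 pathway (40% of clearance) is reduced to 0.43× activity: 0.4 × 0.43 = 0.172.
CYP2C9 (40%) and the residual 20% are unaffected.
CL_new/CL_old = 0.172 + 0.4 + 0.2 = 0.772.
With dosing unchanged, steady-state plasma level scales as 1/CL: 52.1 / 0.772 = 67.5 mg/L.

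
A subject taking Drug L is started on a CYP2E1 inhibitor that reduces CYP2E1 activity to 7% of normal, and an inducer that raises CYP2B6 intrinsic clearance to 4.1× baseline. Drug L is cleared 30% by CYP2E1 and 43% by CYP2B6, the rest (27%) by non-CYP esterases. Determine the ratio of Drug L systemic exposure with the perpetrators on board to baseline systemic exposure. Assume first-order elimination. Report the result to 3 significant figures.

0.487

The CYP2E1 pathway (30% of clearance) drops to 0.07× activity: 0.3 × 0.07 = 0.021.
The CYP2B6 pathway (43% of clearance) is boosted to 4.1× activity: 0.43 × 4.1 = 1.763.
The remaining 27% of clearance is unaffected.
New clearance relative to baseline: 0.021 + 1.763 + 0.27 = 2.054.
Because systemic exposure varies inversely with clearance, the combined effect is 1 / 2.054 = 0.487.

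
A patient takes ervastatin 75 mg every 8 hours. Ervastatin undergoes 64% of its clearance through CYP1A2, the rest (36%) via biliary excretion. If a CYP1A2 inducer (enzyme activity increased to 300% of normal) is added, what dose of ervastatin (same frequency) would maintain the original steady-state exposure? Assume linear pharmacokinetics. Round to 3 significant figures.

The CYP1A2 pathway (64% of clearance) rises to 3× activity: 0.64 × 3 = 1.92.
Non-CYP routes (36%) are unchanged.
Relative clearance = 1.92 + 0.36 = 2.28.
Css,avg = (dose rate)/CL, so holding Css fixed requires dose ∝ CL: 75 × 2.28 = 171 mg.

171 mg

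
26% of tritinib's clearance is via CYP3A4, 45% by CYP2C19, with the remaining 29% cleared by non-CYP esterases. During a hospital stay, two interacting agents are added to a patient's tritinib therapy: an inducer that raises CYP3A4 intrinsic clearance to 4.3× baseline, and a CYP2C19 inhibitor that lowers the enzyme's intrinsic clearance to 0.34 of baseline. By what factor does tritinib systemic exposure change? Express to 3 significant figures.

CYP3A4: 0.26 × 4.3 = 1.118
CYP2C19: 0.45 × 0.34 = 0.153
Other: 0.29 (unchanged)
Relative clearance = 1.118 + 0.153 + 0.29 = 1.561.
Systemic exposure ∝ 1/CL: fold-change = 1 / 1.561 = 0.641.

0.641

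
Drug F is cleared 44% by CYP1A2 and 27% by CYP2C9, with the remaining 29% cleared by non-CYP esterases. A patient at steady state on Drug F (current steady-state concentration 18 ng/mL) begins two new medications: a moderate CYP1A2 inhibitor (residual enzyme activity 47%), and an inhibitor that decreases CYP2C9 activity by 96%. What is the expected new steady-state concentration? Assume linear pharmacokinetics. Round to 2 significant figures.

CYP1A2: 0.44 × 0.47 = 0.2068
CYP2C9: 0.27 × 0.04 = 0.0108
Other: 0.29 (unchanged)
CL_new/CL_old = 0.2068 + 0.0108 + 0.29 = 0.5076.
Dividing the baseline by the relative clearance: 18 / 0.5076 = 35 ng/mL.

35 ng/mL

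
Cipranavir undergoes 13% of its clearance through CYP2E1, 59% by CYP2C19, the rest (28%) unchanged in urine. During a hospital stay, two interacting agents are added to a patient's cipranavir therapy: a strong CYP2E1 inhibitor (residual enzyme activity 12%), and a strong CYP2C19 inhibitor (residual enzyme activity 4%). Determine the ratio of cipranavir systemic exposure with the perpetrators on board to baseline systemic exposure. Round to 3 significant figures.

3.13

The CYP2E1 pathway (13% of clearance) is reduced to 0.12× activity: 0.13 × 0.12 = 0.0156.
The CYP2C19 pathway (59% of clearance) falls to 0.04× activity: 0.59 × 0.04 = 0.0236.
The remaining 28% of clearance is unaffected.
New clearance relative to baseline: 0.0156 + 0.0236 + 0.28 = 0.3192.
Systemic exposure ∝ 1/CL: fold-change = 1 / 0.3192 = 3.13.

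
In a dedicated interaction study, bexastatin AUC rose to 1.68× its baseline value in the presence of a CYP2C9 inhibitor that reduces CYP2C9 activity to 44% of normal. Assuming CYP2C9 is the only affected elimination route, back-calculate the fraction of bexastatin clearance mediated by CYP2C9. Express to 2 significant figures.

Write x for the fraction cleared via CYP2C9. The observed AUC change means clearance fell to 1/1.68 = 0.5952 of baseline.
Setting x·0.44 + (1 − x) = 0.5952 and solving: x = (0.5952 − 1)/(0.44 − 1) = 0.72.

0.72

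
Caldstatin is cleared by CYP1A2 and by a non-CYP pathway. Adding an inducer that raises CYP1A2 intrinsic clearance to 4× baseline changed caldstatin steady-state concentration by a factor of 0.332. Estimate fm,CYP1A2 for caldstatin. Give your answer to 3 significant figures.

0.671

Call the CYP1A2 fraction fm. After the interaction, CL_new/CL_old = fm × 4 + (1 − fm).
Steady-state concentration ratio = 1 / (new CL fraction), so new CL fraction = 1 / 0.332 = 3.012.
fm × 4 + 1 − fm = 3.012  ⇒  fm × (4 − 1) = 2.012  ⇒  fm = 0.671.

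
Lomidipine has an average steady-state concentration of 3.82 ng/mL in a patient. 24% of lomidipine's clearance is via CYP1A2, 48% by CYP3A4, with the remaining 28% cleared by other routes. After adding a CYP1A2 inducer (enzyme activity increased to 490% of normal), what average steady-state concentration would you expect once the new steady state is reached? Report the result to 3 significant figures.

CYP1A2: 0.24 × 4.9 = 1.176
CYP3A4: 0.48 (unchanged)
Other: 0.28 (unchanged)
New clearance relative to baseline: 1.176 + 0.48 + 0.28 = 1.936.
With dosing unchanged, average steady-state concentration scales as 1/CL: 3.82 / 1.936 = 1.97 ng/mL.

1.97 ng/mL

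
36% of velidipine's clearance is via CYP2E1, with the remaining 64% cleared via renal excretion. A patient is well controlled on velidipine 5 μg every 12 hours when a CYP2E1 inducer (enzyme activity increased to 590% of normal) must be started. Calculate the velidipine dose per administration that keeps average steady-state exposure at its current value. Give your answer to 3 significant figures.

The CYP2E1 pathway (36% of clearance) rises to 5.9× activity: 0.36 × 5.9 = 2.124.
Non-CYP routes (64%) are unchanged.
New clearance relative to baseline: 2.124 + 0.64 = 2.764.
To maintain the same steady-state level, dose must scale with clearance: new dose = 5 × 2.764 = 13.8 μg.

13.8 μg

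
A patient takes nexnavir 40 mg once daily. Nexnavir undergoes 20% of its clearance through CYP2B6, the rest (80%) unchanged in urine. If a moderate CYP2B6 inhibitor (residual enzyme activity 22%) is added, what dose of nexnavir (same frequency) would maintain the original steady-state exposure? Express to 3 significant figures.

CYP2B6: 0.2 × 0.22 = 0.044
Other: 0.8 (unchanged)
Relative clearance = 0.044 + 0.8 = 0.844.
Css,avg = (dose rate)/CL, so holding Css fixed requires dose ∝ CL: 40 × 0.844 = 33.8 mg.

33.8 mg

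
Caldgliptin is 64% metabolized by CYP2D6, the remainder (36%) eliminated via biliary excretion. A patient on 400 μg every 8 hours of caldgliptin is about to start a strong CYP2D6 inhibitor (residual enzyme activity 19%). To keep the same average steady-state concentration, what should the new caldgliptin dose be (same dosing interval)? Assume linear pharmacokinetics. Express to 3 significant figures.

193 μg

The CYP2D6 pathway (64% of clearance) is reduced to 0.19× activity: 0.64 × 0.19 = 0.1216.
The remaining 36% of clearance is unaffected.
Relative clearance = 0.1216 + 0.36 = 0.4816.
Css,avg = (dose rate)/CL, so holding Css fixed requires dose ∝ CL: 400 × 0.4816 = 193 μg.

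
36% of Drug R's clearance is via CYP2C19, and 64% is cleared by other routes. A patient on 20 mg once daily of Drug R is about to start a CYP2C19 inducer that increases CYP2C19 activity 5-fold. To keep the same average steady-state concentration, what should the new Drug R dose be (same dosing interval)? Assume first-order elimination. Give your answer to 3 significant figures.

48.8 mg

CYP2C19: 0.36 × 5 = 1.8
Other: 0.64 (unchanged)
New clearance relative to baseline: 1.8 + 0.64 = 2.44.
Css,avg = (dose rate)/CL, so holding Css fixed requires dose ∝ CL: 20 × 2.44 = 48.8 mg.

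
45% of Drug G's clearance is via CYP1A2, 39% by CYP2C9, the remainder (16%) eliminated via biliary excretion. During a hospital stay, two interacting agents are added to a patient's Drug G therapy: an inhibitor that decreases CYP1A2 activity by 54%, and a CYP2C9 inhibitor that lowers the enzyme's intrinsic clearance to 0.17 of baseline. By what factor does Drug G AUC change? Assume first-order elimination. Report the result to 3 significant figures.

2.31

The CYP1A2 pathway (45% of clearance) drops to 0.46× activity: 0.45 × 0.46 = 0.207.
The CYP2C9 pathway (39% of clearance) is reduced to 0.17× activity: 0.39 × 0.17 = 0.0663.
Non-CYP routes (16%) are unchanged.
CL_new/CL_old = 0.207 + 0.0663 + 0.16 = 0.4333.
Net AUC ratio = 1 / 0.4333 = 2.31.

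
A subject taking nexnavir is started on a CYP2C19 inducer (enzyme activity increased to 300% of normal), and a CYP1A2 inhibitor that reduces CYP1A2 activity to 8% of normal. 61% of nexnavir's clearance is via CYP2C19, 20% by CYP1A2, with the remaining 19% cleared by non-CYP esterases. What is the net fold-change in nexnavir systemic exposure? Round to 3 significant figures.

0.491

The CYP2C19 pathway (61% of clearance) rises to 3× activity: 0.61 × 3 = 1.83.
The CYP1A2 pathway (20% of clearance) drops to 0.08× activity: 0.2 × 0.08 = 0.016.
The remaining 19% of clearance is unaffected.
CL_new/CL_old = 1.83 + 0.016 + 0.19 = 2.036.
Net systemic exposure ratio = 1 / 2.036 = 0.491.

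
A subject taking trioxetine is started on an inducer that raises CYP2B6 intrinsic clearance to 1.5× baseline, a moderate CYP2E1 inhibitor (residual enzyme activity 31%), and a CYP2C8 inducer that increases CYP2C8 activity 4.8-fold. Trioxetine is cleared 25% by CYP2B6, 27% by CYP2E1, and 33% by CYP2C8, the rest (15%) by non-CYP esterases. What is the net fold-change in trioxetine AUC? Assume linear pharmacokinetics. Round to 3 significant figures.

0.456

CYP2B6: 0.25 × 1.5 = 0.375
CYP2E1: 0.27 × 0.31 = 0.0837
CYP2C8: 0.33 × 4.8 = 1.584
Other: 0.15 (unchanged)
CL_new/CL_old = 0.375 + 0.0837 + 1.584 + 0.15 = 2.1927.
AUC ∝ 1/CL: fold-change = 1 / 2.1927 = 0.456.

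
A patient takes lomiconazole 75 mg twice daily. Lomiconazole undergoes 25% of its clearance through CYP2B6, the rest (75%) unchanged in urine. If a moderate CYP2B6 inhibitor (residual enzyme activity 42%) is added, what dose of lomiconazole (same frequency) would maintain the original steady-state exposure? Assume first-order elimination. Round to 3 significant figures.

CYP2B6: 0.25 × 0.42 = 0.105
Other: 0.75 (unchanged)
CL_new/CL_old = 0.105 + 0.75 = 0.855.
To maintain the same steady-state level, dose must scale with clearance: new dose = 75 × 0.855 = 64.1 mg.

64.1 mg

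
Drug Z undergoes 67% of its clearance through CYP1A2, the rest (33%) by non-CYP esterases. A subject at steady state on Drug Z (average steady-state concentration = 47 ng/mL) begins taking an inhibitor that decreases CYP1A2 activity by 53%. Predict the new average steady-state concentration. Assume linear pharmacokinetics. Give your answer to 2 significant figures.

73 ng/mL

The CYP1A2 pathway (67% of clearance) falls to 0.47× activity: 0.67 × 0.47 = 0.3149.
The remaining 33% of clearance is unaffected.
Relative clearance = 0.3149 + 0.33 = 0.6449.
With dosing unchanged, average steady-state concentration scales as 1/CL: 47 / 0.6449 = 73 ng/mL.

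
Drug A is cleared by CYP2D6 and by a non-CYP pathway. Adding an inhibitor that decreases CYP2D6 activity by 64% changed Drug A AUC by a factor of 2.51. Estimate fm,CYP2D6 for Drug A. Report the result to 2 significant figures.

0.94

Let fm be the CYP2D6 fraction. New clearance relative to baseline = fm × 0.36 + (1 − fm).
AUC ratio = 1 / (new CL fraction), so new CL fraction = 1 / 2.51 = 0.3984.
fm × 0.36 + 1 − fm = 0.3984  ⇒  fm × (0.36 − 1) = −0.6016  ⇒  fm = 0.94.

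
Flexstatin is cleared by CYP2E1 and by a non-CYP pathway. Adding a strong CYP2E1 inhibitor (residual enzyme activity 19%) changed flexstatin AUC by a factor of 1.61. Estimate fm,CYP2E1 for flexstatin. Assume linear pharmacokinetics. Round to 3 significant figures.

Let x = fm,CYP2E1. Because AUC ∝ 1/CL, relative clearance fell to 1/1.61 = 0.6211.
Only the CYP2E1 route changed, so 0.6211 = x·0.19 + (1 − x), giving x = 0.468.

0.468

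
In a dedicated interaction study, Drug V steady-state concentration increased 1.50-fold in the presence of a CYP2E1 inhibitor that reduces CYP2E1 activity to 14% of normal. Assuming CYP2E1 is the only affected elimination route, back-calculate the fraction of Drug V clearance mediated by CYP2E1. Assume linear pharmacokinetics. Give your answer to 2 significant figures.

Let x = fm,CYP2E1. Because steady-state concentration ∝ 1/CL, relative clearance fell to 1/1.50 = 0.6667.
Only the CYP2E1 route changed, so 0.6667 = x·0.14 + (1 − x), giving x = 0.39.

0.39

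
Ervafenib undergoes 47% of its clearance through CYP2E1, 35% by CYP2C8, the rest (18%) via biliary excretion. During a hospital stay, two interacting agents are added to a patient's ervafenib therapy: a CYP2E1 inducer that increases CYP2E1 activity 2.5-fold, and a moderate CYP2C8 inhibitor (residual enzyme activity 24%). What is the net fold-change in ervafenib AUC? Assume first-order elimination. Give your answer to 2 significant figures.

0.69

The CYP2E1 pathway (47% of clearance) is boosted to 2.5× activity: 0.47 × 2.5 = 1.175.
The CYP2C8 pathway (35% of clearance) falls to 0.24× activity: 0.35 × 0.24 = 0.084.
The remaining 18% of clearance is unaffected.
New clearance relative to baseline: 1.175 + 0.084 + 0.18 = 1.439.
Because AUC varies inversely with clearance, the combined effect is 1 / 1.439 = 0.69.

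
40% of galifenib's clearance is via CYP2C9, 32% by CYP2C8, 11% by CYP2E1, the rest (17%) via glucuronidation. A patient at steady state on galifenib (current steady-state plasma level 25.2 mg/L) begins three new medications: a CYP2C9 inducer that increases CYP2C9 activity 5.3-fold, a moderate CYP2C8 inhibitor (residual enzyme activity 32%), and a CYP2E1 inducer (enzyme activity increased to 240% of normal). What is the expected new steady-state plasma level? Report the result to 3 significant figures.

The CYP2C9 pathway (40% of clearance) rises to 5.3× activity: 0.4 × 5.3 = 2.12.
The CYP2C8 pathway (32% of clearance) is reduced to 0.32× activity: 0.32 × 0.32 = 0.1024.
The CYP2E1 pathway (11% of clearance) is boosted to 2.4× activity: 0.11 × 2.4 = 0.264.
The remaining 17% of clearance is unaffected.
CL_new/CL_old = 2.12 + 0.1024 + 0.264 + 0.17 = 2.6564.
Dividing the baseline by the relative clearance: 25.2 / 2.6564 = 9.49 mg/L.

9.49 mg/L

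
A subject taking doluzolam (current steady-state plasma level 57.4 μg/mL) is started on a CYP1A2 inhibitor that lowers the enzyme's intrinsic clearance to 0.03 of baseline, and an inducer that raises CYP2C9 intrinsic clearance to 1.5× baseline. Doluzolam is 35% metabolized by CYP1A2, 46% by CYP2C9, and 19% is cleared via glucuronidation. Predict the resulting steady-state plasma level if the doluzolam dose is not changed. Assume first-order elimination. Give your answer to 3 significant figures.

64.5 μg/mL

CYP1A2: 0.35 × 0.03 = 0.0105
CYP2C9: 0.46 × 1.5 = 0.69
Other: 0.19 (unchanged)
Relative clearance = 0.0105 + 0.69 + 0.19 = 0.8905.
New steady-state plasma level = 57.4 / 0.8905 = 64.5 μg/mL (concentration scales inversely with clearance).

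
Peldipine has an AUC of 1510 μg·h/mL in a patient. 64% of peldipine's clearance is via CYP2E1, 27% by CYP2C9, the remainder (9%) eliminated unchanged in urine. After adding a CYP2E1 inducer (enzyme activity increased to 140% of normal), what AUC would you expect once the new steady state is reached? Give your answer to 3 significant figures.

1.20 × 10³ μg·h/mL

The CYP2E1 pathway (64% of clearance) is boosted to 1.4× activity: 0.64 × 1.4 = 0.896.
CYP2C9 (27%) and the residual 9% are unaffected.
CL_new/CL_old = 0.896 + 0.27 + 0.09 = 1.256.
New AUC = baseline ÷ relative clearance = 1510 / 1.256 = 1.20 × 10³ μg·h/mL.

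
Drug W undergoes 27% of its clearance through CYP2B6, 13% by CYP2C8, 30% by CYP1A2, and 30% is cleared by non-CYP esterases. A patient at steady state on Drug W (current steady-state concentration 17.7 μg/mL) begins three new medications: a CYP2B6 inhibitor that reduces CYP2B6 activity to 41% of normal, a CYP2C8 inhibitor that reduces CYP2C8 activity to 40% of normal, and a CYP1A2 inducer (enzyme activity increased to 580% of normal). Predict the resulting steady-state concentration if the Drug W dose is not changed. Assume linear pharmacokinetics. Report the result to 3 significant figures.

The CYP2B6 pathway (27% of clearance) falls to 0.41× activity: 0.27 × 0.41 = 0.1107.
The CYP2C8 pathway (13% of clearance) falls to 0.4× activity: 0.13 × 0.4 = 0.052.
The CYP1A2 pathway (30% of clearance) increases to 5.8× activity: 0.3 × 5.8 = 1.74.
The remaining 30% of clearance is unaffected.
New clearance relative to baseline: 0.1107 + 0.052 + 1.74 + 0.3 = 2.2027.
Steady-state concentration ∝ 1/CL: new value = 17.7 / 2.2027 = 8.04 μg/mL.

8.04 μg/mL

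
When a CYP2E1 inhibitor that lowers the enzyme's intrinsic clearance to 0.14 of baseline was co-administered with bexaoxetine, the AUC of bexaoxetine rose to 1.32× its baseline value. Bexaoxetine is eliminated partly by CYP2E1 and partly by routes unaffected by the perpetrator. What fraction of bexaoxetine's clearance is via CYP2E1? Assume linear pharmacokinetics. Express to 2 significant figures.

Let fm be the CYP2E1 fraction. New clearance relative to baseline = fm × 0.14 + (1 − fm).
AUC ratio = 1 / (new CL fraction), so new CL fraction = 1 / 1.32 = 0.7576.
fm × 0.14 + 1 − fm = 0.7576  ⇒  fm × (0.14 − 1) = −0.2424  ⇒  fm = 0.28.

0.28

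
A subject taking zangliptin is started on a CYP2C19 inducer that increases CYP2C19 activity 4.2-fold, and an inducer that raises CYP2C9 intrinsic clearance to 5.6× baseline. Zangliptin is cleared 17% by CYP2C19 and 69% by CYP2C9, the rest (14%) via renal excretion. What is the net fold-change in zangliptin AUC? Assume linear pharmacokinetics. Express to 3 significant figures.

0.212

CYP2C19: 0.17 × 4.2 = 0.714
CYP2C9: 0.69 × 5.6 = 3.864
Other: 0.14 (unchanged)
Relative clearance = 0.714 + 3.864 + 0.14 = 4.718.
AUC ∝ 1/CL: fold-change = 1 / 4.718 = 0.212.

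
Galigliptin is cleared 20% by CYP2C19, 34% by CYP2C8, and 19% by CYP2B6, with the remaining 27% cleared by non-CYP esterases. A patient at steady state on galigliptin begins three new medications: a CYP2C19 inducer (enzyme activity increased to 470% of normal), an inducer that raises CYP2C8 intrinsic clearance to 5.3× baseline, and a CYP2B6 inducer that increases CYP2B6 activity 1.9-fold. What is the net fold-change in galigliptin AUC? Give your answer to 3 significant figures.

CYP2C19: 0.2 × 4.7 = 0.94
CYP2C8: 0.34 × 5.3 = 1.802
CYP2B6: 0.19 × 1.9 = 0.361
Other: 0.27 (unchanged)
New clearance relative to baseline: 0.94 + 1.802 + 0.361 + 0.27 = 3.373.
Because AUC varies inversely with clearance, the combined effect is 1 / 3.373 = 0.296.

0.296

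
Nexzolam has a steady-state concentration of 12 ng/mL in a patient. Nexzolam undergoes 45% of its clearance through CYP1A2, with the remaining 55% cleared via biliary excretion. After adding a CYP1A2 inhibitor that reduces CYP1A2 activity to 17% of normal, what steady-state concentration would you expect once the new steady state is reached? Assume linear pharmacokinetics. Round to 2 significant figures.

The CYP1A2 pathway (45% of clearance) is reduced to 0.17× activity: 0.45 × 0.17 = 0.0765.
The remaining 55% of clearance is unaffected.
Relative clearance = 0.0765 + 0.55 = 0.6265.
New steady-state concentration = baseline ÷ relative clearance = 12 / 0.6265 = 19 ng/mL.

19 ng/mL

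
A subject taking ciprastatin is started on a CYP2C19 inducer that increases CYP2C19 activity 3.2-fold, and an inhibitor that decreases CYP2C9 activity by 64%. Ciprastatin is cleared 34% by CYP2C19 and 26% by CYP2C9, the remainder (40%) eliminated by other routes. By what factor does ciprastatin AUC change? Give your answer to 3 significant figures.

0.632

The CYP2C19 pathway (34% of clearance) rises to 3.2× activity: 0.34 × 3.2 = 1.088.
The CYP2C9 pathway (26% of clearance) drops to 0.36× activity: 0.26 × 0.36 = 0.0936.
Non-CYP routes (40%) are unchanged.
New clearance relative to baseline: 1.088 + 0.0936 + 0.4 = 1.5816.
Net AUC ratio = 1 / 1.5816 = 0.632.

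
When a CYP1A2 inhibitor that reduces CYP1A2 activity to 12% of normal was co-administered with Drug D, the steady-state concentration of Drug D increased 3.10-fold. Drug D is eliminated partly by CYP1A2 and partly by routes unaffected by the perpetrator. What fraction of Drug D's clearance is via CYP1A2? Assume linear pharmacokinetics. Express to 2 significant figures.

0.77

Write x for the fraction cleared via CYP1A2. The observed steady-state concentration change means clearance fell to 1/3.10 = 0.3226 of baseline.
Only the CYP1A2 route changed, so 0.3226 = x·0.12 + (1 − x), giving x = 0.77.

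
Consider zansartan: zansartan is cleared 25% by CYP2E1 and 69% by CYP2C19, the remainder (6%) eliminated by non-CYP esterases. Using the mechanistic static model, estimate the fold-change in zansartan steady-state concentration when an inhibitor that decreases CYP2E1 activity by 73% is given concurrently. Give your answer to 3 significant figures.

The CYP2E1 pathway (25% of clearance) drops to 0.27× activity: 0.25 × 0.27 = 0.0675.
CYP2C19 (69%) and the residual 6% are unaffected.
New clearance relative to baseline: 0.0675 + 0.69 + 0.06 = 0.8175.
Steady-state concentration ratio = CL_old/CL_new = 1 / 0.8175 = 1.22.

1.22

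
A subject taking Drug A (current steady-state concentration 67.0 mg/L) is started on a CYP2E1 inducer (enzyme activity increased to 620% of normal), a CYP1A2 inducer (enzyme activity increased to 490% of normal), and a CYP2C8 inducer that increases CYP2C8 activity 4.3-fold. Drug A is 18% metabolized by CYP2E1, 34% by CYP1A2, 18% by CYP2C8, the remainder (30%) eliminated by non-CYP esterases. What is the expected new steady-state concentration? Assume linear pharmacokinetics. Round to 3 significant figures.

17.4 mg/L

The CYP2E1 pathway (18% of clearance) increases to 6.2× activity: 0.18 × 6.2 = 1.116.
The CYP1A2 pathway (34% of clearance) rises to 4.9× activity: 0.34 × 4.9 = 1.666.
The CYP2C8 pathway (18% of clearance) increases to 4.3× activity: 0.18 × 4.3 = 0.774.
The remaining 30% of clearance is unaffected.
New clearance relative to baseline: 1.116 + 1.666 + 0.774 + 0.3 = 3.856.
New steady-state concentration = 67.0 / 3.856 = 17.4 mg/L (concentration scales inversely with clearance).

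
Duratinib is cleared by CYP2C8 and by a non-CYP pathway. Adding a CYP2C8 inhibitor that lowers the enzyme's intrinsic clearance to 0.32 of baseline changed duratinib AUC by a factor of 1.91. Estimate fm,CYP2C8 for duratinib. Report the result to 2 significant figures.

CL'/CL = 1 / 1.91 = 0.5236
0.32·fm + (1 − fm) = 0.5236
fm = (0.5236 − 1) / (0.32 − 1) = 0.70

0.70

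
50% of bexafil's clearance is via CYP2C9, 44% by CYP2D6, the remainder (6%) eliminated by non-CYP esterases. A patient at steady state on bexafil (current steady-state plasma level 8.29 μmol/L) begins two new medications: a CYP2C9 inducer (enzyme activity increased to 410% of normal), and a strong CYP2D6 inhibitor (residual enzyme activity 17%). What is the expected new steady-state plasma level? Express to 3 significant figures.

3.79 μmol/L

The CYP2C9 pathway (50% of clearance) is boosted to 4.1× activity: 0.5 × 4.1 = 2.05.
The CYP2D6 pathway (44% of clearance) is reduced to 0.17× activity: 0.44 × 0.17 = 0.0748.
Non-CYP routes (6%) are unchanged.
New clearance relative to baseline: 2.05 + 0.0748 + 0.06 = 2.1848.
Steady-state plasma level ∝ 1/CL: new value = 8.29 / 2.1848 = 3.79 μmol/L.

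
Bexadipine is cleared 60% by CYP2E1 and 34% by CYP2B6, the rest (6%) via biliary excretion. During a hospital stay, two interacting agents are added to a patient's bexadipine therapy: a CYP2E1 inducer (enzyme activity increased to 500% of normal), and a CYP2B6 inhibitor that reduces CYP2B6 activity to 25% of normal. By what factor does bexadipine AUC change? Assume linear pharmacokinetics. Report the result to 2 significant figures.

The CYP2E1 pathway (60% of clearance) increases to 5× activity: 0.6 × 5 = 3.
The CYP2B6 pathway (34% of clearance) is reduced to 0.25× activity: 0.34 × 0.25 = 0.085.
The remaining 6% of clearance is unaffected.
CL_new/CL_old = 3 + 0.085 + 0.06 = 3.145.
AUC ∝ 1/CL: fold-change = 1 / 3.145 = 0.32.

0.32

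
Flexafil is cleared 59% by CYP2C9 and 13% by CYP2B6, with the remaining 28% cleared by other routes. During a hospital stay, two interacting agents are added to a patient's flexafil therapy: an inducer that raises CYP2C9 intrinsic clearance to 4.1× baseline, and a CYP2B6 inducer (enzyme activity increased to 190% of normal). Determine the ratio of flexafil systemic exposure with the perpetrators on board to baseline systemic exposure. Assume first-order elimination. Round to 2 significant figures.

The CYP2C9 pathway (59% of clearance) increases to 4.1× activity: 0.59 × 4.1 = 2.419.
The CYP2B6 pathway (13% of clearance) rises to 1.9× activity: 0.13 × 1.9 = 0.247.
The remaining 28% of clearance is unaffected.
New clearance relative to baseline: 2.419 + 0.247 + 0.28 = 2.946.
Net systemic exposure ratio = 1 / 2.946 = 0.34.

0.34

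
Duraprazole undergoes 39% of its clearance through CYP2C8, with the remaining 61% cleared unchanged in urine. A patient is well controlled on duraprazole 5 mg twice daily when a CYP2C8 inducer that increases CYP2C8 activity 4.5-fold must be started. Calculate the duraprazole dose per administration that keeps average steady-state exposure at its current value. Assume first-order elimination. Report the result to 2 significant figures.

The CYP2C8 pathway (39% of clearance) increases to 4.5× activity: 0.39 × 4.5 = 1.755.
The remaining 61% of clearance is unaffected.
New clearance relative to baseline: 1.755 + 0.61 = 2.365.
Css,avg = (dose rate)/CL, so holding Css fixed requires dose ∝ CL: 5 × 2.365 = 12 mg.

12 mg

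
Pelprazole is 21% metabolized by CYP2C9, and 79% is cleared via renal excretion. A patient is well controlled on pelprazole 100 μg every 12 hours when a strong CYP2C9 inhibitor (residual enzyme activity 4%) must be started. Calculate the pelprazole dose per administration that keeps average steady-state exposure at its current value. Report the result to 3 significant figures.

The CYP2C9 pathway (21% of clearance) is reduced to 0.04× activity: 0.21 × 0.04 = 0.0084.
Non-CYP routes (79%) are unchanged.
CL_new/CL_old = 0.0084 + 0.79 = 0.7984.
Exposure is unchanged when dose changes in proportion to clearance. New dose = 100 μg × 0.7984 = 79.8 μg.

79.8 μg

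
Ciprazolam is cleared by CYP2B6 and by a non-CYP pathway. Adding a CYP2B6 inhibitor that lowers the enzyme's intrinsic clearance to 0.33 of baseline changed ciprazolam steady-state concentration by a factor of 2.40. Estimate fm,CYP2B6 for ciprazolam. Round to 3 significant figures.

Call the CYP2B6 fraction fm. After the interaction, CL_new/CL_old = fm × 0.33 + (1 − fm).
Steady-state concentration ratio = 1 / (new CL fraction), so new CL fraction = 1 / 2.40 = 0.4167.
fm × 0.33 + 1 − fm = 0.4167  ⇒  fm × (0.33 − 1) = −0.5833  ⇒  fm = 0.871.

0.871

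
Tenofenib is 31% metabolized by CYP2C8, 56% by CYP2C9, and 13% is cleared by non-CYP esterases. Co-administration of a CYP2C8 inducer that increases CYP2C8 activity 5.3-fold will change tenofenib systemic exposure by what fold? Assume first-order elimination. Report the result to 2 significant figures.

The CYP2C8 pathway (31% of clearance) increases to 5.3× activity: 0.31 × 5.3 = 1.643.
CYP2C9 (56%) and the residual 13% are unaffected.
CL_new/CL_old = 1.643 + 0.56 + 0.13 = 2.333.
Since systemic exposure ∝ 1/CL, the ratio is 1 / 2.333 = 0.43.

0.43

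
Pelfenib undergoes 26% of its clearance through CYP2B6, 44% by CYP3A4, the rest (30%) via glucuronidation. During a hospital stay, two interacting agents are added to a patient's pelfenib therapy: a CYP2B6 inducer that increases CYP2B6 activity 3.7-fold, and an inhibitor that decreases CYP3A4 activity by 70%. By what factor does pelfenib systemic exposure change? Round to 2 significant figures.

The CYP2B6 pathway (26% of clearance) is boosted to 3.7× activity: 0.26 × 3.7 = 0.962.
The CYP3A4 pathway (44% of clearance) is reduced to 0.3× activity: 0.44 × 0.3 = 0.132.
Non-CYP routes (30%) are unchanged.
New clearance relative to baseline: 0.962 + 0.132 + 0.3 = 1.394.
Net systemic exposure ratio = 1 / 1.394 = 0.72.

0.72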